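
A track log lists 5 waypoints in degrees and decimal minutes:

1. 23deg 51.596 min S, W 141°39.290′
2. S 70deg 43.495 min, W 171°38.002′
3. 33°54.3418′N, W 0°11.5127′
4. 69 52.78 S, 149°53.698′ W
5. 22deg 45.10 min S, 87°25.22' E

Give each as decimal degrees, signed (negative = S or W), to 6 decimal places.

1. -23.859933, -141.654833
2. -70.724917, -171.633367
3. 33.905697, -0.191878
4. -69.879667, -149.894967
5. -22.751667, 87.420333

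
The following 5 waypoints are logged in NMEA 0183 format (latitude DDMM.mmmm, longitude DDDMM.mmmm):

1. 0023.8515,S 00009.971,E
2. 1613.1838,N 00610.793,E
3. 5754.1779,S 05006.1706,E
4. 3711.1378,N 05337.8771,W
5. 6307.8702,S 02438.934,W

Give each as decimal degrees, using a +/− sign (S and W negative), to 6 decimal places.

Point 1:
  Lat: split at 2 digits → 00° and 23.8515′; 0 + 23.8515/60 = 0.3975250
  hemisphere S, so the sign is −
  Longitude: degrees = first 3 digits = 0, minutes = 9.971; 0 + 9.971/60 = 0.1661833
  E ⇒ keep positive
Point 2:
  φ: degrees = first 2 digits = 16, minutes = 13.1838; 16 + 13.1838/60 = 16.2197300
  N → positive
  Lon: degrees = first 3 digits = 6, minutes = 10.793; 6 + 10.793/60 = 6.1798833
  E ⇒ keep positive
Point 3:
  Lat: degrees = first 2 digits = 57, minutes = 54.1779; 57 + 54.1779/60 = 57.9029650
  S ⇒ negate
  Longitude: degrees = first 3 digits = 50, minutes = 6.1706; 50 + 6.1706/60 = 50.1028433
  E ⇒ keep positive
Point 4:
  Latitude: split at 2 digits → 37° and 11.1378′; 37 + 11.1378/60 = 37.1856300
  N ⇒ keep positive
  λ: degrees = first 3 digits = 53, minutes = 37.8771; 53 + 37.8771/60 = 53.6312850
  W ⇒ negate
Point 5:
  Lat: split at 2 digits → 63° and 7.8702′; 63 + 7.8702/60 = 63.1311700
  hemisphere S, so the sign is −
  Lon: split at 3 digits → 024° and 38.934′; 24 + 38.934/60 = 24.6489000
  W → negative

1. -0.397525, 0.166183
2. 16.219730, 6.179883
3. -57.902965, 50.102843
4. 37.185630, -53.631285
5. -63.131170, -24.648900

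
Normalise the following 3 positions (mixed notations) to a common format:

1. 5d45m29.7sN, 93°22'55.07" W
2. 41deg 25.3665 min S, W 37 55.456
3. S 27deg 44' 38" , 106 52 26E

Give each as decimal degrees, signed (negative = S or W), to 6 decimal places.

Point 1:
  Latitude: 5° + 45/60 + 29.7/3600 = 5 + 0.750000 + 0.008250 = 5.7582500
  N ⇒ keep positive
  Lon: 93 + 22/60 + 55.07/3600 = 93.3819639
  W → negative
Point 2:
  Latitude: 25.3665′ = 0.422775°; total 41.4227750
  hemisphere S, so the sign is −
  Longitude: 37 + 55.456/60 = 37.9242667
  W → negative
Point 3:
  φ: 27° + 44/60 + 38/3600 = 27 + 0.733333 + 0.010556 = 27.7438889
  S ⇒ negate
  Longitude: 52′ + 26″ = 52.43333′; 106 + 52.43333/60 = 106.8738889
  E ⇒ keep positive

1. 5.758250, -93.381964
2. -41.422775, -37.924267
3. -27.743889, 106.873889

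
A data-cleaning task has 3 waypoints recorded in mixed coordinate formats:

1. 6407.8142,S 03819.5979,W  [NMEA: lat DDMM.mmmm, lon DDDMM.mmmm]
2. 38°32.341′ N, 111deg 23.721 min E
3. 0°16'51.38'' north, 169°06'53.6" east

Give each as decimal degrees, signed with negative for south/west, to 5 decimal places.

1. -64.13024, -38.32663
2. 38.53902, 111.39535
3. 0.28094, 169.11489

Point 1:
  φ: split at 2 digits → 64° and 7.8142′; 64 + 7.8142/60 = 64.130237
  S ⇒ negate
  λ: degrees = first 3 digits = 38, minutes = 19.5979; 38 + 19.5979/60 = 38.326632
  hemisphere W, so the sign is −
Point 2:
  φ: 32.341′ = 0.539017°; total 38.539017
  N → positive
  Longitude: 111 + 23.721/60 = 111.395350
  E → positive
Point 3:
  Latitude: 0 + 16/60 + 51.38/3600 = 0.280939
  N ⇒ keep positive
  Lon: 169° + 6/60 + 53.6/3600 = 169 + 0.100000 + 0.014889 = 169.114889
  E ⇒ keep positive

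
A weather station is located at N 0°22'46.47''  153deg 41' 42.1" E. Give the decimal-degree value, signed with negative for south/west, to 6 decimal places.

0.379575, 153.695028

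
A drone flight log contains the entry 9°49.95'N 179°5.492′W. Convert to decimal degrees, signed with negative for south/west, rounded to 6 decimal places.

φ: 49.95′ = 0.832500°; total 9.8325000
N ⇒ keep positive
Longitude: 179 + 5.492/60 = 179.0915333
W → negative

9.832500, -179.091533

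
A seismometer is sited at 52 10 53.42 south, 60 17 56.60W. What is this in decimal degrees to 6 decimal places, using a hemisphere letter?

52.181506° S, 60.299056° W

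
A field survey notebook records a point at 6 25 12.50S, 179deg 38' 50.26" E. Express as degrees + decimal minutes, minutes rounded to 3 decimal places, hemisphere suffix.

6° 25.208′ S, 179° 38.838′ E

φ: seconds/60 = 0.20833; minutes = 25 + 0.20833 = 25.20833
Lon: 38 + 50.26/60 = 38.83767′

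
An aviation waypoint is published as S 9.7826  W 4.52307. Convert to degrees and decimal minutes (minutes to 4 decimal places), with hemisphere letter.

Lat: minutes = (9.782600 − 9) × 60 = 46.956000
Lon: minutes = (4.523070 − 4) × 60 = 31.384200

9° 46.9560′ S, 4° 31.3842′ W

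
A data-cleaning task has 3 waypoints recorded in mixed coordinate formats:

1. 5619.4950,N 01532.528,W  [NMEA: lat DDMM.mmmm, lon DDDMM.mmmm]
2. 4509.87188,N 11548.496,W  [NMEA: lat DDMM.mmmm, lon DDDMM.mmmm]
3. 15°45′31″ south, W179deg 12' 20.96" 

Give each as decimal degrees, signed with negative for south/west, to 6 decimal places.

1. 56.324917, -15.542133
2. 45.164531, -115.808267
3. -15.758611, -179.205822

Point 1:
  Latitude: degrees = first 2 digits = 56, minutes = 19.495; 56 + 19.495/60 = 56.3249167
  N → positive
  λ: degrees = first 3 digits = 15, minutes = 32.528; 15 + 32.528/60 = 15.5421333
  W ⇒ negate
Point 2:
  φ: degrees = first 2 digits = 45, minutes = 9.87188; 45 + 9.87188/60 = 45.1645313
  N ⇒ keep positive
  Longitude: split at 3 digits → 115° and 48.496′; 115 + 48.496/60 = 115.8082667
  W → negative
Point 3:
  Lat: 15 + 45/60 + 31/3600 = 15.7586111
  S → negative
  Longitude: 12′ + 20.96″ = 12.34933′; 179 + 12.34933/60 = 179.2058222
  W → negative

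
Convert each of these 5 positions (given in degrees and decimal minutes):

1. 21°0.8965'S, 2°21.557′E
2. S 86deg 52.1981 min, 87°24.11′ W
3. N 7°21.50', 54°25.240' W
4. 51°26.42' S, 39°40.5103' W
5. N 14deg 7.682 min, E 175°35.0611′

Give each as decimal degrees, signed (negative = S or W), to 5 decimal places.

1. -21.01494, 2.35928
2. -86.86997, -87.40183
3. 7.35833, -54.42067
4. -51.44033, -39.67517
5. 14.12803, 175.58435

Point 1:
  Lat: 21 + 0.8965/60 = 21.014942
  hemisphere S, so the sign is −
  Longitude: 2 + 21.557/60 = 2.359283
  E → positive
Point 2:
  φ: 86 + 52.1981/60 = 86.869968
  hemisphere S, so the sign is −
  Lon: 87 + 24.11/60 = 87.401833
  W ⇒ negate
Point 3:
  Latitude: 21.5′ = 0.358333°; total 7.358333
  N → positive
  Longitude: 54 + 25.24/60 = 54.420667
  hemisphere W, so the sign is −
Point 4:
  Lat: 51 + 26.42/60 = 51.440333
  hemisphere S, so the sign is −
  λ: 40.5103′ = 0.675172°; total 39.675172
  W → negative
Point 5:
  Latitude: 7.682′ = 0.128033°; total 14.128033
  N → positive
  Lon: 175 + 35.0611/60 = 175.584352
  E ⇒ keep positive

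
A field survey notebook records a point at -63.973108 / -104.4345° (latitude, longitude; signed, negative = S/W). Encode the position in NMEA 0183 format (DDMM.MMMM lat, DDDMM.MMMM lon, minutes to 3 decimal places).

6358.386,S / 10426.070,W

Latitude is negative → S; |value| = 63.973108
Lat: 63° + 0.973108 × 60 = 63° 58.38648′
Longitude is negative → W; |value| = 104.434500
Longitude: 104° + 0.434500 × 60 = 104° 26.07000′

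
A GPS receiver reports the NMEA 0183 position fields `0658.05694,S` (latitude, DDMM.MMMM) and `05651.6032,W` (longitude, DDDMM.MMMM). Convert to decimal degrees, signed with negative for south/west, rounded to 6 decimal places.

-6.967616, -56.860053

Latitude: degrees = first 2 digits = 6, minutes = 58.05694; 6 + 58.05694/60 = 6.9676157
S ⇒ negate
λ: degrees = first 3 digits = 56, minutes = 51.6032; 56 + 51.6032/60 = 56.8600533
W → negative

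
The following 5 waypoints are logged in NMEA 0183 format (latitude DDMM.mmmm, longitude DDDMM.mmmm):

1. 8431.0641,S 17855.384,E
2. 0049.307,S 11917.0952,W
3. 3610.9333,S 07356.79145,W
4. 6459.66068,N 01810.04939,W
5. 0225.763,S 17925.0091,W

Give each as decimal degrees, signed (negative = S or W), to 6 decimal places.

Point 1:
  Latitude: split at 2 digits → 84° and 31.0641′; 84 + 31.0641/60 = 84.5177350
  S ⇒ negate
  Longitude: degrees = first 3 digits = 178, minutes = 55.384; 178 + 55.384/60 = 178.9230667
  E ⇒ keep positive
Point 2:
  φ: degrees = first 2 digits = 0, minutes = 49.307; 0 + 49.307/60 = 0.8217833
  S → negative
  Longitude: degrees = first 3 digits = 119, minutes = 17.0952; 119 + 17.0952/60 = 119.2849200
  hemisphere W, so the sign is −
Point 3:
  φ: degrees = first 2 digits = 36, minutes = 10.9333; 36 + 10.9333/60 = 36.1822217
  hemisphere S, so the sign is −
  Lon: degrees = first 3 digits = 73, minutes = 56.79145; 73 + 56.79145/60 = 73.9465242
  W → negative
Point 4:
  Latitude: degrees = first 2 digits = 64, minutes = 59.66068; 64 + 59.66068/60 = 64.9943447
  N → positive
  Longitude: split at 3 digits → 018° and 10.04939′; 18 + 10.04939/60 = 18.1674898
  W ⇒ negate
Point 5:
  Lat: split at 2 digits → 02° and 25.763′; 2 + 25.763/60 = 2.4293833
  hemisphere S, so the sign is −
  λ: degrees = first 3 digits = 179, minutes = 25.0091; 179 + 25.0091/60 = 179.4168183
  hemisphere W, so the sign is −

1. -84.517735, 178.923067
2. -0.821783, -119.284920
3. -36.182222, -73.946524
4. 64.994345, -18.167490
5. -2.429383, -179.416818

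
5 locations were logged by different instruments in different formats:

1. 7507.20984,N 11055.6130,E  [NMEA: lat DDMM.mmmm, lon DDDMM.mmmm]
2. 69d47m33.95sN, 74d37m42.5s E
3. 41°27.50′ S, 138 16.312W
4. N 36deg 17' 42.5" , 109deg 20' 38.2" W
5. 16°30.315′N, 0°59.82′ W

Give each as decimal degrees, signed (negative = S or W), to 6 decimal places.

Point 1:
  Latitude: degrees = first 2 digits = 75, minutes = 7.20984; 75 + 7.20984/60 = 75.1201640
  N → positive
  Longitude: split at 3 digits → 110° and 55.613′; 110 + 55.613/60 = 110.9268833
  E ⇒ keep positive
Point 2:
  Lat: 69 + 47/60 + 33.95/3600 = 69.7927639
  N → positive
  Lon: 74 + 37/60 + 42.5/3600 = 74.6284722
  E ⇒ keep positive
Point 3:
  φ: 27.5′ = 0.458333°; total 41.4583333
  hemisphere S, so the sign is −
  Lon: 16.312′ = 0.271867°; total 138.2718667
  W ⇒ negate
Point 4:
  Lat: 36 + 17/60 + 42.5/3600 = 36.2951389
  N ⇒ keep positive
  λ: 109° + 20/60 + 38.2/3600 = 109 + 0.333333 + 0.010611 = 109.3439444
  hemisphere W, so the sign is −
Point 5:
  Lat: 30.315′ = 0.505250°; total 16.5052500
  N ⇒ keep positive
  Lon: 59.82′ = 0.997000°; total 0.9970000
  W → negative

1. 75.120164, 110.926883
2. 69.792764, 74.628472
3. -41.458333, -138.271867
4. 36.295139, -109.343944
5. 16.505250, -0.997000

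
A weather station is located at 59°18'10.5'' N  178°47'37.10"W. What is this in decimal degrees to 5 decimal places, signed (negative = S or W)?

59.30292, -178.79364

φ: 59° + 18/60 + 10.5/3600 = 59 + 0.300000 + 0.002917 = 59.302917
N → positive
Longitude: 178 + 47/60 + 37.1/3600 = 178.793639
hemisphere W, so the sign is −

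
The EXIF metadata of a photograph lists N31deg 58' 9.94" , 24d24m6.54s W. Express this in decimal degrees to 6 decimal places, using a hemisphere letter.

φ: 58′ + 9.94″ = 58.16567′; 31 + 58.16567/60 = 31.9694278
λ: 24′ + 6.54″ = 24.10900′; 24 + 24.10900/60 = 24.4018167

31.969428° N, 24.401817° W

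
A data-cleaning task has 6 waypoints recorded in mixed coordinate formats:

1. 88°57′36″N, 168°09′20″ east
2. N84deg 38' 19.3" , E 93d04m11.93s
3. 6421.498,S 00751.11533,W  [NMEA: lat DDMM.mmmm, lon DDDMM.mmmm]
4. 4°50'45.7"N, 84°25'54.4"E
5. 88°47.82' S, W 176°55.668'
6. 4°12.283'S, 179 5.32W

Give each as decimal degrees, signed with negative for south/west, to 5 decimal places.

1. 88.96000, 168.15556
2. 84.63869, 93.06998
3. -64.35830, -7.85192
4. 4.84603, 84.43178
5. -88.79700, -176.92780
6. -4.20472, -179.08867

Point 1:
  Lat: 57′ + 36″ = 57.60000′; 88 + 57.60000/60 = 88.960000
  N → positive
  Lon: 168 + 9/60 + 20/3600 = 168.155556
  E ⇒ keep positive
Point 2:
  Latitude: 84° + 38/60 + 19.3/3600 = 84 + 0.633333 + 0.005361 = 84.638694
  N → positive
  Longitude: 4′ + 11.93″ = 4.19883′; 93 + 4.19883/60 = 93.069981
  E → positive
Point 3:
  Latitude: split at 2 digits → 64° and 21.498′; 64 + 21.498/60 = 64.358300
  hemisphere S, so the sign is −
  λ: split at 3 digits → 007° and 51.11533′; 7 + 51.11533/60 = 7.851922
  W ⇒ negate
Point 4:
  φ: 50′ + 45.7″ = 50.76167′; 4 + 50.76167/60 = 4.846028
  N → positive
  Longitude: 84 + 25/60 + 54.4/3600 = 84.431778
  E ⇒ keep positive
Point 5:
  Latitude: 88 + 47.82/60 = 88.797000
  S ⇒ negate
  λ: 176 + 55.668/60 = 176.927800
  W → negative
Point 6:
  Latitude: 4 + 12.283/60 = 4.204717
  S ⇒ negate
  Lon: 179 + 5.32/60 = 179.088667
  hemisphere W, so the sign is −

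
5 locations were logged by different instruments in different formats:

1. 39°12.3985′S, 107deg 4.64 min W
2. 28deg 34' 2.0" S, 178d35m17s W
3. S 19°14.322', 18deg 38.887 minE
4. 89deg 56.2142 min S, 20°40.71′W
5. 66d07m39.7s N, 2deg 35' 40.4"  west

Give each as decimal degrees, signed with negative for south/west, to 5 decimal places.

Point 1:
  Latitude: 12.3985′ = 0.206642°; total 39.206642
  S ⇒ negate
  Lon: 107 + 4.64/60 = 107.077333
  hemisphere W, so the sign is −
Point 2:
  Latitude: 34′ + 2″ = 34.03333′; 28 + 34.03333/60 = 28.567222
  S → negative
  Longitude: 35′ + 17″ = 35.28333′; 178 + 35.28333/60 = 178.588056
  W → negative
Point 3:
  Latitude: 19 + 14.322/60 = 19.238700
  S ⇒ negate
  λ: 18 + 38.887/60 = 18.648117
  E ⇒ keep positive
Point 4:
  φ: 56.2142′ = 0.936903°; total 89.936903
  hemisphere S, so the sign is −
  λ: 20 + 40.71/60 = 20.678500
  W → negative
Point 5:
  φ: 7′ + 39.7″ = 7.66167′; 66 + 7.66167/60 = 66.127694
  N → positive
  λ: 2° + 35/60 + 40.4/3600 = 2 + 0.583333 + 0.011222 = 2.594556
  W ⇒ negate

1. -39.20664, -107.07733
2. -28.56722, -178.58806
3. -19.23870, 18.64812
4. -89.93690, -20.67850
5. 66.12769, -2.59456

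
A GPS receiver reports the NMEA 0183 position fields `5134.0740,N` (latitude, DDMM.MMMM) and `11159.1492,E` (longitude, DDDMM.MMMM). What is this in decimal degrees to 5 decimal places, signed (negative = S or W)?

Lat: split at 2 digits → 51° and 34.074′; 51 + 34.074/60 = 51.567900
N → positive
λ: degrees = first 3 digits = 111, minutes = 59.1492; 111 + 59.1492/60 = 111.985820
E → positive

51.56790, 111.98582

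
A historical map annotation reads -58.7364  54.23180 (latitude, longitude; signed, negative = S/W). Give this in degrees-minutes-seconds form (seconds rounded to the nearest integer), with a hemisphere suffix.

Latitude is negative → S; |value| = 58.736400
Lat: whole degrees 58; 44.18400′ → 44′ and 11.04″
λ: 0.231800° → 13.90800′; 0.90800 × 60 = 54.48″

58°44′11″ S, 54°13′54″ E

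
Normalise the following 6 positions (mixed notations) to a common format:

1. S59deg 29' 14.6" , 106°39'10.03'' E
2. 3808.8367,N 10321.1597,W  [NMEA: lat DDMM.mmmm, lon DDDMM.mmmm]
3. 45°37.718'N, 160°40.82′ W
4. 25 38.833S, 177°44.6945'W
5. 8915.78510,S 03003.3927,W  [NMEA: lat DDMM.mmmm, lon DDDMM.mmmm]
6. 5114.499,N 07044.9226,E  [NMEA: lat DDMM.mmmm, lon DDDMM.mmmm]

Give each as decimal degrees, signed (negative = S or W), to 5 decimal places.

1. -59.48739, 106.65279
2. 38.14728, -103.35266
3. 45.62863, -160.68033
4. -25.64722, -177.74491
5. -89.26309, -30.05655
6. 51.24165, 70.74871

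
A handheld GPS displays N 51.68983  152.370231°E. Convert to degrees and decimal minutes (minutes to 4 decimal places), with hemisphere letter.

Latitude: fractional part 0.689830 → 41.389800 minutes
Longitude: 152° + 0.370231 × 60 = 152° 22.213860′

51° 41.3898′ N, 152° 22.2139′ E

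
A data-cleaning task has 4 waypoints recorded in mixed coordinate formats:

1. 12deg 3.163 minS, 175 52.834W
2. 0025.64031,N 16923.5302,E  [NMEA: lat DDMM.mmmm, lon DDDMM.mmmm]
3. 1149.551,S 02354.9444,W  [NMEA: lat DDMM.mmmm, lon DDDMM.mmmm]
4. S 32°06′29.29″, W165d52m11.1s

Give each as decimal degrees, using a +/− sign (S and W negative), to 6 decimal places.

Point 1:
  Lat: 12 + 3.163/60 = 12.0527167
  S ⇒ negate
  Longitude: 175 + 52.834/60 = 175.8805667
  W ⇒ negate
Point 2:
  Lat: degrees = first 2 digits = 0, minutes = 25.64031; 0 + 25.64031/60 = 0.4273385
  N → positive
  λ: degrees = first 3 digits = 169, minutes = 23.5302; 169 + 23.5302/60 = 169.3921700
  E → positive
Point 3:
  Lat: degrees = first 2 digits = 11, minutes = 49.551; 11 + 49.551/60 = 11.8258500
  S ⇒ negate
  Longitude: degrees = first 3 digits = 23, minutes = 54.9444; 23 + 54.9444/60 = 23.9157400
  W → negative
Point 4:
  φ: 6′ + 29.29″ = 6.48817′; 32 + 6.48817/60 = 32.1081361
  S → negative
  Longitude: 52′ + 11.1″ = 52.18500′; 165 + 52.18500/60 = 165.8697500
  W → negative

1. -12.052717, -175.880567
2. 0.427339, 169.392170
3. -11.825850, -23.915740
4. -32.108136, -165.869750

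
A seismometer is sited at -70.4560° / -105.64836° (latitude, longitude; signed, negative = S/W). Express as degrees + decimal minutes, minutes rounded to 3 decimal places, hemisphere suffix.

Latitude is negative → S; |value| = 70.456000
Latitude: minutes = (70.456000 − 70) × 60 = 27.36000
Longitude is negative → W; |value| = 105.648360
Longitude: 105° + 0.648360 × 60 = 105° 38.90160′

70° 27.360′ S, 105° 38.902′ W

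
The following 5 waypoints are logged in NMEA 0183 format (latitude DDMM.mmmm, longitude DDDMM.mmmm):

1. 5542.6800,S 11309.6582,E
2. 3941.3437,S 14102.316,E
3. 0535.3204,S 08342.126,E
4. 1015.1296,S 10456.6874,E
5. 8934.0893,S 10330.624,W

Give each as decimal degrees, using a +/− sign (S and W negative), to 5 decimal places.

1. -55.71133, 113.16097
2. -39.68906, 141.03860
3. -5.58867, 83.70210
4. -10.25216, 104.94479
5. -89.56816, -103.51040

Point 1:
  Latitude: split at 2 digits → 55° and 42.68′; 55 + 42.68/60 = 55.711333
  hemisphere S, so the sign is −
  Lon: split at 3 digits → 113° and 9.6582′; 113 + 9.6582/60 = 113.160970
  E ⇒ keep positive
Point 2:
  φ: degrees = first 2 digits = 39, minutes = 41.3437; 39 + 41.3437/60 = 39.689062
  hemisphere S, so the sign is −
  Lon: split at 3 digits → 141° and 2.316′; 141 + 2.316/60 = 141.038600
  E ⇒ keep positive
Point 3:
  φ: degrees = first 2 digits = 5, minutes = 35.3204; 5 + 35.3204/60 = 5.588673
  S → negative
  Longitude: degrees = first 3 digits = 83, minutes = 42.126; 83 + 42.126/60 = 83.702100
  E ⇒ keep positive
Point 4:
  Latitude: split at 2 digits → 10° and 15.1296′; 10 + 15.1296/60 = 10.252160
  S → negative
  Longitude: split at 3 digits → 104° and 56.6874′; 104 + 56.6874/60 = 104.944790
  E ⇒ keep positive
Point 5:
  Lat: degrees = first 2 digits = 89, minutes = 34.0893; 89 + 34.0893/60 = 89.568155
  S ⇒ negate
  λ: degrees = first 3 digits = 103, minutes = 30.624; 103 + 30.624/60 = 103.510400
  W → negative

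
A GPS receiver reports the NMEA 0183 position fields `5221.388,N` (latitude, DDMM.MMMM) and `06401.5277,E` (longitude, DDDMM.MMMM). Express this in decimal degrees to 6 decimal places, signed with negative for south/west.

52.356467, 64.025462

Latitude: split at 2 digits → 52° and 21.388′; 52 + 21.388/60 = 52.3564667
N → positive
Longitude: split at 3 digits → 064° and 1.5277′; 64 + 1.5277/60 = 64.0254617
E → positive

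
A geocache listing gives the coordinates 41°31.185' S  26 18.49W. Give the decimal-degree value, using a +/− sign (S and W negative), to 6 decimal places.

φ: 31.185′ = 0.519750°; total 41.5197500
hemisphere S, so the sign is −
Longitude: 26 + 18.49/60 = 26.3081667
W → negative

-41.519750, -26.308167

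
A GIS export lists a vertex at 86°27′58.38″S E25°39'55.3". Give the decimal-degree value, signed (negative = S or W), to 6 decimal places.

-86.466217, 25.665361

φ: 86 + 27/60 + 58.38/3600 = 86.4662167
hemisphere S, so the sign is −
λ: 25° + 39/60 + 55.3/3600 = 25 + 0.650000 + 0.015361 = 25.6653611
E → positive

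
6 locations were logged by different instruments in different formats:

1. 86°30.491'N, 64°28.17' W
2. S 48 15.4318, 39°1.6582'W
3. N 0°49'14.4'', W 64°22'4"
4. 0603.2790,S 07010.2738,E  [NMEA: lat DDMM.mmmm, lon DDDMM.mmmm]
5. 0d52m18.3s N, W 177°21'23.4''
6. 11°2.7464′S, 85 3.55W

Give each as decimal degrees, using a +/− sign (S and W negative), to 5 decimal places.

1. 86.50818, -64.46950
2. -48.25720, -39.02764
3. 0.82067, -64.36778
4. -6.05465, 70.17123
5. 0.87175, -177.35650
6. -11.04577, -85.05917

Point 1:
  Latitude: 30.491′ = 0.508183°; total 86.508183
  N ⇒ keep positive
  Longitude: 64 + 28.17/60 = 64.469500
  W → negative
Point 2:
  Latitude: 48 + 15.4318/60 = 48.257197
  hemisphere S, so the sign is −
  Longitude: 39 + 1.6582/60 = 39.027637
  hemisphere W, so the sign is −
Point 3:
  φ: 49′ + 14.4″ = 49.24000′; 0 + 49.24000/60 = 0.820667
  N → positive
  λ: 22′ + 4″ = 22.06667′; 64 + 22.06667/60 = 64.367778
  W → negative
Point 4:
  Lat: degrees = first 2 digits = 6, minutes = 3.279; 6 + 3.279/60 = 6.054650
  S ⇒ negate
  Longitude: split at 3 digits → 070° and 10.2738′; 70 + 10.2738/60 = 70.171230
  E ⇒ keep positive
Point 5:
  φ: 0 + 52/60 + 18.3/3600 = 0.871750
  N → positive
  Longitude: 177° + 21/60 + 23.4/3600 = 177 + 0.350000 + 0.006500 = 177.356500
  hemisphere W, so the sign is −
Point 6:
  Latitude: 11 + 2.7464/60 = 11.045773
  S ⇒ negate
  Longitude: 85 + 3.55/60 = 85.059167
  hemisphere W, so the sign is −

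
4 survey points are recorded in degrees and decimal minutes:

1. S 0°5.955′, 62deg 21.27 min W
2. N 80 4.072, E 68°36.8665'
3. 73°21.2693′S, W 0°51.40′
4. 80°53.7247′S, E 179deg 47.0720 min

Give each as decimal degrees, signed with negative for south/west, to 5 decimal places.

1. -0.09925, -62.35450
2. 80.06787, 68.61444
3. -73.35449, -0.85667
4. -80.89541, 179.78453

Point 1:
  Latitude: 0 + 5.955/60 = 0.099250
  S → negative
  Longitude: 21.27′ = 0.354500°; total 62.354500
  W ⇒ negate
Point 2:
  φ: 80 + 4.072/60 = 80.067867
  N ⇒ keep positive
  Lon: 68 + 36.8665/60 = 68.614442
  E ⇒ keep positive
Point 3:
  Lat: 73 + 21.2693/60 = 73.354488
  hemisphere S, so the sign is −
  Lon: 51.4′ = 0.856667°; total 0.856667
  W → negative
Point 4:
  Latitude: 53.7247′ = 0.895412°; total 80.895412
  S ⇒ negate
  Longitude: 179 + 47.072/60 = 179.784533
  E ⇒ keep positive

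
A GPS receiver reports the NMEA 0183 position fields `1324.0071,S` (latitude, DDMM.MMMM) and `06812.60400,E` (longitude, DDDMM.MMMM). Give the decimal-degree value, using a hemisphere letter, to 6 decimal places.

Lat: degrees = first 2 digits = 13, minutes = 24.0071; 13 + 24.0071/60 = 13.4001183
Lon: degrees = first 3 digits = 68, minutes = 12.604; 68 + 12.604/60 = 68.2100667

13.400118° S, 68.210067° E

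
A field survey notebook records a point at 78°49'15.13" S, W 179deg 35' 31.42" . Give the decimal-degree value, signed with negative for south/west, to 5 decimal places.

φ: 78 + 49/60 + 15.13/3600 = 78.820869
S ⇒ negate
Longitude: 35′ + 31.42″ = 35.52367′; 179 + 35.52367/60 = 179.592061
W → negative

-78.82087, -179.59206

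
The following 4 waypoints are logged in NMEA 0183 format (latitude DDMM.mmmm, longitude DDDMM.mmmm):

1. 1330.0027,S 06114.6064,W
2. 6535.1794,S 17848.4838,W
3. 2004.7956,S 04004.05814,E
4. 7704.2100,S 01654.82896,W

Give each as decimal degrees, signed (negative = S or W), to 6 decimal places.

1. -13.500045, -61.243440
2. -65.586323, -178.808063
3. -20.079927, 40.067636
4. -77.070167, -16.913816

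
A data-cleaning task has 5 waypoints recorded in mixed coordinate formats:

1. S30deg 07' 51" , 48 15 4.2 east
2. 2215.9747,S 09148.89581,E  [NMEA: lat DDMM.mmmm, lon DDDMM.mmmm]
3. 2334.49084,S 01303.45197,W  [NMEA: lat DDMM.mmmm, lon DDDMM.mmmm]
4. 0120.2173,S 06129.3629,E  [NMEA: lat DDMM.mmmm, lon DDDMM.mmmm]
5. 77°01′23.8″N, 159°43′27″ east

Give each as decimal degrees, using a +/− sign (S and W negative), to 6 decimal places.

1. -30.130833, 48.251167
2. -22.266245, 91.814930
3. -23.574847, -13.057533
4. -1.336955, 61.489382
5. 77.023278, 159.724167

Point 1:
  φ: 30 + 7/60 + 51/3600 = 30.1308333
  hemisphere S, so the sign is −
  Longitude: 48° + 15/60 + 4.2/3600 = 48 + 0.250000 + 0.001167 = 48.2511667
  E ⇒ keep positive
Point 2:
  φ: degrees = first 2 digits = 22, minutes = 15.9747; 22 + 15.9747/60 = 22.2662450
  S → negative
  λ: split at 3 digits → 091° and 48.89581′; 91 + 48.89581/60 = 91.8149302
  E ⇒ keep positive
Point 3:
  φ: split at 2 digits → 23° and 34.49084′; 23 + 34.49084/60 = 23.5748473
  S → negative
  λ: degrees = first 3 digits = 13, minutes = 3.45197; 13 + 3.45197/60 = 13.0575328
  hemisphere W, so the sign is −
Point 4:
  φ: degrees = first 2 digits = 1, minutes = 20.2173; 1 + 20.2173/60 = 1.3369550
  S → negative
  Longitude: degrees = first 3 digits = 61, minutes = 29.3629; 61 + 29.3629/60 = 61.4893817
  E ⇒ keep positive
Point 5:
  Lat: 1′ + 23.8″ = 1.39667′; 77 + 1.39667/60 = 77.0232778
  N → positive
  λ: 43′ + 27″ = 43.45000′; 159 + 43.45000/60 = 159.7241667
  E ⇒ keep positive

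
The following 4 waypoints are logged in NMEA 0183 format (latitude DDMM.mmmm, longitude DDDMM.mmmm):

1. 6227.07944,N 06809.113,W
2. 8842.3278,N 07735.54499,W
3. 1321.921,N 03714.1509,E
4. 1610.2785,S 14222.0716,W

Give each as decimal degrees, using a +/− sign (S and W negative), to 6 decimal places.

Point 1:
  Lat: split at 2 digits → 62° and 27.07944′; 62 + 27.07944/60 = 62.4513240
  N ⇒ keep positive
  Longitude: split at 3 digits → 068° and 9.113′; 68 + 9.113/60 = 68.1518833
  W → negative
Point 2:
  Latitude: split at 2 digits → 88° and 42.3278′; 88 + 42.3278/60 = 88.7054633
  N → positive
  λ: split at 3 digits → 077° and 35.54499′; 77 + 35.54499/60 = 77.5924165
  W ⇒ negate
Point 3:
  Latitude: split at 2 digits → 13° and 21.921′; 13 + 21.921/60 = 13.3653500
  N → positive
  Longitude: degrees = first 3 digits = 37, minutes = 14.1509; 37 + 14.1509/60 = 37.2358483
  E → positive
Point 4:
  Latitude: degrees = first 2 digits = 16, minutes = 10.2785; 16 + 10.2785/60 = 16.1713083
  S → negative
  Longitude: split at 3 digits → 142° and 22.0716′; 142 + 22.0716/60 = 142.3678600
  W → negative

1. 62.451324, -68.151883
2. 88.705463, -77.592417
3. 13.365350, 37.235848
4. -16.171308, -142.367860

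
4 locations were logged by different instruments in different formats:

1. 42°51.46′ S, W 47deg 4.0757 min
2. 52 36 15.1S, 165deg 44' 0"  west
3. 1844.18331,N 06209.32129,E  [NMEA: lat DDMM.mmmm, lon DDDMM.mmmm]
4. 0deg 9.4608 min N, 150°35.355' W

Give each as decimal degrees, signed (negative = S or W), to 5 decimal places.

1. -42.85767, -47.06793
2. -52.60419, -165.73333
3. 18.73639, 62.15535
4. 0.15768, -150.58925

Point 1:
  Lat: 42 + 51.46/60 = 42.857667
  S ⇒ negate
  Lon: 47 + 4.0757/60 = 47.067928
  hemisphere W, so the sign is −
Point 2:
  φ: 52 + 36/60 + 15.1/3600 = 52.604194
  S → negative
  Lon: 44′ + 0″ = 44.00000′; 165 + 44.00000/60 = 165.733333
  W ⇒ negate
Point 3:
  Lat: split at 2 digits → 18° and 44.18331′; 18 + 44.18331/60 = 18.736389
  N ⇒ keep positive
  Longitude: split at 3 digits → 062° and 9.32129′; 62 + 9.32129/60 = 62.155355
  E ⇒ keep positive
Point 4:
  Latitude: 9.4608′ = 0.157680°; total 0.157680
  N → positive
  λ: 150 + 35.355/60 = 150.589250
  W → negative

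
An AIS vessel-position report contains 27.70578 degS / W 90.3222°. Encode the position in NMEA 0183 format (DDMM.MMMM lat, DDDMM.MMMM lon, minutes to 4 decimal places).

2742.3468,S / 09019.3320,W

Lat: 27° + 0.705780 × 60 = 27° 42.346800′
Lon: fractional part 0.322200 → 19.332000 minutes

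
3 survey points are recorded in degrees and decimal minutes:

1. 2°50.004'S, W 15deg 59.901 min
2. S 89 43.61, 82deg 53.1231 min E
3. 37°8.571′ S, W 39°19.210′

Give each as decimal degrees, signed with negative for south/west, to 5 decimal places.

1. -2.83340, -15.99835
2. -89.72683, 82.88539
3. -37.14285, -39.32017

Point 1:
  Latitude: 50.004′ = 0.833400°; total 2.833400
  S ⇒ negate
  λ: 59.901′ = 0.998350°; total 15.998350
  W → negative
Point 2:
  Lat: 89 + 43.61/60 = 89.726833
  S → negative
  λ: 82 + 53.1231/60 = 82.885385
  E ⇒ keep positive
Point 3:
  Lat: 8.571′ = 0.142850°; total 37.142850
  S ⇒ negate
  Lon: 19.21′ = 0.320167°; total 39.320167
  hemisphere W, so the sign is −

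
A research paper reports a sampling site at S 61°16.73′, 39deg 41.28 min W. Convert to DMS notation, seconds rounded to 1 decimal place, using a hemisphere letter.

61°16′43.8″ S, 39°41′16.8″ W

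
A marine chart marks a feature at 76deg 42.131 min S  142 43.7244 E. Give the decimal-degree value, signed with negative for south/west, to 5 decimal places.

φ: 42.131′ = 0.702183°; total 76.702183
S ⇒ negate
Longitude: 142 + 43.7244/60 = 142.728740
E → positive

-76.70218, 142.72874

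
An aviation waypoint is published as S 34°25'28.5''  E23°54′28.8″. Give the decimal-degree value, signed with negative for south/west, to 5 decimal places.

-34.42458, 23.90800

Lat: 34 + 25/60 + 28.5/3600 = 34.424583
S ⇒ negate
Lon: 23° + 54/60 + 28.8/3600 = 23 + 0.900000 + 0.008000 = 23.908000
E ⇒ keep positive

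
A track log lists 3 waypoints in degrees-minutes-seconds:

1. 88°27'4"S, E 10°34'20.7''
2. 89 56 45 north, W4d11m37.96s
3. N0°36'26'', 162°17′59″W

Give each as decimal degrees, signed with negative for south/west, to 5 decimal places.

1. -88.45111, 10.57242
2. 89.94583, -4.19388
3. 0.60722, -162.29972

Point 1:
  Lat: 27′ + 4″ = 27.06667′; 88 + 27.06667/60 = 88.451111
  S ⇒ negate
  Lon: 10 + 34/60 + 20.7/3600 = 10.572417
  E ⇒ keep positive
Point 2:
  Lat: 89 + 56/60 + 45/3600 = 89.945833
  N ⇒ keep positive
  Lon: 4 + 11/60 + 37.96/3600 = 4.193878
  W → negative
Point 3:
  Latitude: 36′ + 26″ = 36.43333′; 0 + 36.43333/60 = 0.607222
  N ⇒ keep positive
  Longitude: 162° + 17/60 + 59/3600 = 162 + 0.283333 + 0.016389 = 162.299722
  W ⇒ negate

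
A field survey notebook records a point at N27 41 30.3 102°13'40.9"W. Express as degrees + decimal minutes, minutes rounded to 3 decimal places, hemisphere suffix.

27° 41.505′ N, 102° 13.682′ W

φ: 41 + 30.3/60 = 41.50500′
Longitude: seconds/60 = 0.68167; minutes = 13 + 0.68167 = 13.68167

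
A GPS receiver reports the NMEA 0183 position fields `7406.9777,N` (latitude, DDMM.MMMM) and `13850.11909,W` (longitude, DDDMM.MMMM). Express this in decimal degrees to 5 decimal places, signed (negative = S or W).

74.11630, -138.83532

Latitude: degrees = first 2 digits = 74, minutes = 6.9777; 74 + 6.9777/60 = 74.116295
N ⇒ keep positive
Longitude: degrees = first 3 digits = 138, minutes = 50.11909; 138 + 50.11909/60 = 138.835318
W ⇒ negate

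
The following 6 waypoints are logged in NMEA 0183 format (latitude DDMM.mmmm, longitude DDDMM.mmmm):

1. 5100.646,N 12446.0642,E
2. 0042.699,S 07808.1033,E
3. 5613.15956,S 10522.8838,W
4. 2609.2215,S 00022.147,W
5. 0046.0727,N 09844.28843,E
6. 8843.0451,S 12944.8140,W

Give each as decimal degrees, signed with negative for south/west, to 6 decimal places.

1. 51.010767, 124.767737
2. -0.711650, 78.135055
3. -56.219326, -105.381397
4. -26.153692, -0.369117
5. 0.767878, 98.738141
6. -88.717418, -129.746900

Point 1:
  φ: split at 2 digits → 51° and 0.646′; 51 + 0.646/60 = 51.0107667
  N ⇒ keep positive
  λ: degrees = first 3 digits = 124, minutes = 46.0642; 124 + 46.0642/60 = 124.7677367
  E ⇒ keep positive
Point 2:
  φ: split at 2 digits → 00° and 42.699′; 0 + 42.699/60 = 0.7116500
  hemisphere S, so the sign is −
  Longitude: degrees = first 3 digits = 78, minutes = 8.1033; 78 + 8.1033/60 = 78.1350550
  E → positive
Point 3:
  φ: degrees = first 2 digits = 56, minutes = 13.15956; 56 + 13.15956/60 = 56.2193260
  S → negative
  Lon: degrees = first 3 digits = 105, minutes = 22.8838; 105 + 22.8838/60 = 105.3813967
  W → negative
Point 4:
  Latitude: split at 2 digits → 26° and 9.2215′; 26 + 9.2215/60 = 26.1536917
  S ⇒ negate
  Lon: degrees = first 3 digits = 0, minutes = 22.147; 0 + 22.147/60 = 0.3691167
  W ⇒ negate
Point 5:
  Lat: split at 2 digits → 00° and 46.0727′; 0 + 46.0727/60 = 0.7678783
  N ⇒ keep positive
  Longitude: split at 3 digits → 098° and 44.28843′; 98 + 44.28843/60 = 98.7381405
  E → positive
Point 6:
  Lat: split at 2 digits → 88° and 43.0451′; 88 + 43.0451/60 = 88.7174183
  S → negative
  Lon: split at 3 digits → 129° and 44.814′; 129 + 44.814/60 = 129.7469000
  W → negative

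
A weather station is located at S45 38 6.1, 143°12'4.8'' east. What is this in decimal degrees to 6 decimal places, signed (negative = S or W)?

-45.635028, 143.201333

φ: 45 + 38/60 + 6.1/3600 = 45.6350278
hemisphere S, so the sign is −
Longitude: 12′ + 4.8″ = 12.08000′; 143 + 12.08000/60 = 143.2013333
E → positive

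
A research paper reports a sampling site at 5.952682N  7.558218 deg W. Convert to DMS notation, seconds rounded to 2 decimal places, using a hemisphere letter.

φ: 0.952682 × 60 = 57.16092′ → 57′, remainder × 60 = 9.6552″
λ: 0.558218 × 60 = 33.49308′ → 33′, remainder × 60 = 29.5848″

5°57′9.66″ N, 7°33′29.58″ W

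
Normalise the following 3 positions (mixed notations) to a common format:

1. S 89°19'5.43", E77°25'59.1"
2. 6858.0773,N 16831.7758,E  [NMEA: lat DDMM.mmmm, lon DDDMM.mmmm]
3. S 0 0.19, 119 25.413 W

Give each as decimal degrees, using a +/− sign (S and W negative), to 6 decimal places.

Point 1:
  Latitude: 89° + 19/60 + 5.43/3600 = 89 + 0.316667 + 0.001508 = 89.3181750
  S ⇒ negate
  Longitude: 25′ + 59.1″ = 25.98500′; 77 + 25.98500/60 = 77.4330833
  E ⇒ keep positive
Point 2:
  φ: split at 2 digits → 68° and 58.0773′; 68 + 58.0773/60 = 68.9679550
  N ⇒ keep positive
  Longitude: split at 3 digits → 168° and 31.7758′; 168 + 31.7758/60 = 168.5295967
  E ⇒ keep positive
Point 3:
  Latitude: 0.19′ = 0.003167°; total 0.0031667
  S → negative
  Lon: 119 + 25.413/60 = 119.4235500
  W ⇒ negate

1. -89.318175, 77.433083
2. 68.967955, 168.529597
3. -0.003167, -119.423550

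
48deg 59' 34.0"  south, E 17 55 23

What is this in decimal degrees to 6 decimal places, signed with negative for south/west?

-48.992778, 17.923056

φ: 48° + 59/60 + 34/3600 = 48 + 0.983333 + 0.009444 = 48.9927778
S ⇒ negate
Lon: 17 + 55/60 + 23/3600 = 17.9230556
E → positive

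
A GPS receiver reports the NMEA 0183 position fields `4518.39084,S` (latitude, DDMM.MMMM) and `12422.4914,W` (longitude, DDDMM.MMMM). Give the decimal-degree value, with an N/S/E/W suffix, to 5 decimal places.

45.30651° S, 124.37486° W

Lat: split at 2 digits → 45° and 18.39084′; 45 + 18.39084/60 = 45.306514
Lon: split at 3 digits → 124° and 22.4914′; 124 + 22.4914/60 = 124.374857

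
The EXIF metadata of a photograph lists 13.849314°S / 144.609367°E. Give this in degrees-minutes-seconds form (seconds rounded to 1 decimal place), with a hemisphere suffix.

Lat: 0.849314 × 60 = 50.95884′ → 50′, remainder × 60 = 57.530″
λ: 0.609367 × 60 = 36.56202′ → 36′, remainder × 60 = 33.721″

13°50′57.5″ S, 144°36′33.7″ E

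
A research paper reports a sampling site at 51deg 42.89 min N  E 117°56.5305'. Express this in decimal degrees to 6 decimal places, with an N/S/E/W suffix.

51.714833° N, 117.942175° E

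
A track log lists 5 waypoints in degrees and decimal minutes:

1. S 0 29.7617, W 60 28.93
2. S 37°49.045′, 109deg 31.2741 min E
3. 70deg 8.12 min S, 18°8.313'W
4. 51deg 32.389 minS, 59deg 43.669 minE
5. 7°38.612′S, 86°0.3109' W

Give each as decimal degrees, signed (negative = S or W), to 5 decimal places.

1. -0.49603, -60.48217
2. -37.81742, 109.52124
3. -70.13533, -18.13855
4. -51.53982, 59.72782
5. -7.64353, -86.00518

Point 1:
  φ: 29.7617′ = 0.496028°; total 0.496028
  S → negative
  Longitude: 28.93′ = 0.482167°; total 60.482167
  hemisphere W, so the sign is −
Point 2:
  Lat: 49.045′ = 0.817417°; total 37.817417
  S ⇒ negate
  λ: 109 + 31.2741/60 = 109.521235
  E ⇒ keep positive
Point 3:
  Latitude: 70 + 8.12/60 = 70.135333
  S ⇒ negate
  λ: 18 + 8.313/60 = 18.138550
  W → negative
Point 4:
  Lat: 32.389′ = 0.539817°; total 51.539817
  S → negative
  Longitude: 43.669′ = 0.727817°; total 59.727817
  E ⇒ keep positive
Point 5:
  φ: 38.612′ = 0.643533°; total 7.643533
  S ⇒ negate
  λ: 0.3109′ = 0.005182°; total 86.005182
  hemisphere W, so the sign is −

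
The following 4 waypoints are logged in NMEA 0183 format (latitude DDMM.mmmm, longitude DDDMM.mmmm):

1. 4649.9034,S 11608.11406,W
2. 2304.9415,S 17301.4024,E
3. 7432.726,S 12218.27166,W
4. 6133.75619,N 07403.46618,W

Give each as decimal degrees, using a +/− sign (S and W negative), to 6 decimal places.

1. -46.831723, -116.135234
2. -23.082358, 173.023373
3. -74.545433, -122.304528
4. 61.562603, -74.057770

Point 1:
  φ: split at 2 digits → 46° and 49.9034′; 46 + 49.9034/60 = 46.8317233
  S ⇒ negate
  Longitude: split at 3 digits → 116° and 8.11406′; 116 + 8.11406/60 = 116.1352343
  W ⇒ negate
Point 2:
  Lat: split at 2 digits → 23° and 4.9415′; 23 + 4.9415/60 = 23.0823583
  S ⇒ negate
  Lon: degrees = first 3 digits = 173, minutes = 1.4024; 173 + 1.4024/60 = 173.0233733
  E → positive
Point 3:
  Latitude: degrees = first 2 digits = 74, minutes = 32.726; 74 + 32.726/60 = 74.5454333
  hemisphere S, so the sign is −
  Lon: degrees = first 3 digits = 122, minutes = 18.27166; 122 + 18.27166/60 = 122.3045277
  W → negative
Point 4:
  Latitude: split at 2 digits → 61° and 33.75619′; 61 + 33.75619/60 = 61.5626032
  N ⇒ keep positive
  λ: degrees = first 3 digits = 74, minutes = 3.46618; 74 + 3.46618/60 = 74.0577697
  hemisphere W, so the sign is −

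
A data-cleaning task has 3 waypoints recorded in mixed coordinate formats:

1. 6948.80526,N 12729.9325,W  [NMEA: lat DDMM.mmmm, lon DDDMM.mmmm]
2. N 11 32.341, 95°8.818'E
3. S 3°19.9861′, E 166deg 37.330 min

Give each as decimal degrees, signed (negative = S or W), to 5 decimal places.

1. 69.81342, -127.49888
2. 11.53902, 95.14697
3. -3.33310, 166.62217

Point 1:
  φ: split at 2 digits → 69° and 48.80526′; 69 + 48.80526/60 = 69.813421
  N ⇒ keep positive
  λ: degrees = first 3 digits = 127, minutes = 29.9325; 127 + 29.9325/60 = 127.498875
  W ⇒ negate
Point 2:
  φ: 11 + 32.341/60 = 11.539017
  N → positive
  Lon: 95 + 8.818/60 = 95.146967
  E ⇒ keep positive
Point 3:
  Lat: 3 + 19.9861/60 = 3.333102
  hemisphere S, so the sign is −
  Longitude: 166 + 37.33/60 = 166.622167
  E → positive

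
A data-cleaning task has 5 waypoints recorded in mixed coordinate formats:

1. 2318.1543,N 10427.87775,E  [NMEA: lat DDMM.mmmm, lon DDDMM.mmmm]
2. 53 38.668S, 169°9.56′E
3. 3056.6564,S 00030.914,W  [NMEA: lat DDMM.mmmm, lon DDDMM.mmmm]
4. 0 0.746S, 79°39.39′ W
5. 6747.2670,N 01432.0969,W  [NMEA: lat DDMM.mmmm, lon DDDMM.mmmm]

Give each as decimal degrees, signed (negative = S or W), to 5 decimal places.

Point 1:
  Latitude: split at 2 digits → 23° and 18.1543′; 23 + 18.1543/60 = 23.302572
  N → positive
  λ: split at 3 digits → 104° and 27.87775′; 104 + 27.87775/60 = 104.464629
  E → positive
Point 2:
  Lat: 53 + 38.668/60 = 53.644467
  S ⇒ negate
  λ: 169 + 9.56/60 = 169.159333
  E → positive
Point 3:
  Latitude: degrees = first 2 digits = 30, minutes = 56.6564; 30 + 56.6564/60 = 30.944273
  S → negative
  Lon: degrees = first 3 digits = 0, minutes = 30.914; 0 + 30.914/60 = 0.515233
  hemisphere W, so the sign is −
Point 4:
  Latitude: 0 + 0.746/60 = 0.012433
  hemisphere S, so the sign is −
  λ: 39.39′ = 0.656500°; total 79.656500
  W ⇒ negate
Point 5:
  φ: degrees = first 2 digits = 67, minutes = 47.267; 67 + 47.267/60 = 67.787783
  N ⇒ keep positive
  Longitude: degrees = first 3 digits = 14, minutes = 32.0969; 14 + 32.0969/60 = 14.534948
  W → negative

1. 23.30257, 104.46463
2. -53.64447, 169.15933
3. -30.94427, -0.51523
4. -0.01243, -79.65650
5. 67.78778, -14.53495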